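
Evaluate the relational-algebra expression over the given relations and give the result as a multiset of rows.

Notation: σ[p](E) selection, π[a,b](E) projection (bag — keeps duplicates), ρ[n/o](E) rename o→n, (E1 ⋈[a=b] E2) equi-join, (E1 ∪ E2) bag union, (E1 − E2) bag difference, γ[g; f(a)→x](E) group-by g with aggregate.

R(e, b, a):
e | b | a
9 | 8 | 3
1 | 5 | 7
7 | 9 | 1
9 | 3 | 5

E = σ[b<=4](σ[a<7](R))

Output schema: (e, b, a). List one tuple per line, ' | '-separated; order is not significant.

Subexpression sizes:
  R → 4
  σ[a<7](R) → 3
  σ[b<=4](σ[a<7](R)) → 1

== RESULT ==
e | b | a
9 | 3 | 5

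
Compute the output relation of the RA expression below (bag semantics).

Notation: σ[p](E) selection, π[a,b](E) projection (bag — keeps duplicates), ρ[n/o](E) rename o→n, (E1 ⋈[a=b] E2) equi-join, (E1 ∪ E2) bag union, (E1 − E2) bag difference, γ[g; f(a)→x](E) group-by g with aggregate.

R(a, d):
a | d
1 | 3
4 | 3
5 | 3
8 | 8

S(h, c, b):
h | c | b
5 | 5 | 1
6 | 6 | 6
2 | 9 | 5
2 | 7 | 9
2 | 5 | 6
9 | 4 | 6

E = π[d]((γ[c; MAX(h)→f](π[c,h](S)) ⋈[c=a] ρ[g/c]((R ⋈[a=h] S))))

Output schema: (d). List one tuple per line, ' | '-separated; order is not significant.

Per-node cardinality:
  S → 6
  π[c,h](S) → 6
  γ[c; MAX(h)→f](π[c,h](S)) → 5
  R → 4
  S → 6
  (R ⋈[a=h] S) → 1
  ρ[g/c]((R ⋈[a=h] S)) → 1
  (γ[c; MAX(h)→f](π[c,h](S)) ⋈[c=a] ρ[g/c]((R ⋈[a=h] S))) → 1
  π[d]((γ[c; MAX(h)→f](π[c,h](S)) ⋈[c=a] ρ[g/c]((R ⋈[a=h] S)))) → 1

== RESULT ==
d
3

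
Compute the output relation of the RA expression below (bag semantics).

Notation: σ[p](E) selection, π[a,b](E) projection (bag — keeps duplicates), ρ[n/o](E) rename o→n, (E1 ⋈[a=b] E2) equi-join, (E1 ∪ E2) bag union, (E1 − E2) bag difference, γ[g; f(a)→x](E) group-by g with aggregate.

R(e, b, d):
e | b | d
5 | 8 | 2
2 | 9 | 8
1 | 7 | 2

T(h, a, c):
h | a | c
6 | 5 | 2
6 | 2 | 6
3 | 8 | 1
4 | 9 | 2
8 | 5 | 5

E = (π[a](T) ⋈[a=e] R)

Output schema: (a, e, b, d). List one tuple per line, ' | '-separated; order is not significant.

Subexpression sizes:
  T → 5
  π[a](T) → 5
  R → 3
  (π[a](T) ⋈[a=e] R) → 3

== RESULT ==
a | e | b | d
2 | 2 | 9 | 8
5 | 5 | 8 | 2
5 | 5 | 8 | 2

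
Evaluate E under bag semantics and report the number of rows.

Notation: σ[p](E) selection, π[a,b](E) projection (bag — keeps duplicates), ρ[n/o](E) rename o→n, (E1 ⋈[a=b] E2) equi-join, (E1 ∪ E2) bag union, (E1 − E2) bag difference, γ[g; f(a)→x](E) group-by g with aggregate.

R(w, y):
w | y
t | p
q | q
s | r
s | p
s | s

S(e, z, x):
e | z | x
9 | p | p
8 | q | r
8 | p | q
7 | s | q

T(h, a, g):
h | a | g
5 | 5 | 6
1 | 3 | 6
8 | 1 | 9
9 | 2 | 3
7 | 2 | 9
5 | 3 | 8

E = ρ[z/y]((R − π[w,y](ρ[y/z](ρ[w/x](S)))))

Subexpression sizes:
  R → 5
  S → 4
  ρ[w/x](S) → 4
  ρ[y/z](ρ[w/x](S)) → 4
  π[w,y](ρ[y/z](ρ[w/x](S))) → 4
  (R − π[w,y](ρ[y/z](ρ[w/x](S)))) → 5
  ρ[z/y]((R − π[w,y](ρ[y/z](ρ[w/x](S))))) → 5

|E| = 5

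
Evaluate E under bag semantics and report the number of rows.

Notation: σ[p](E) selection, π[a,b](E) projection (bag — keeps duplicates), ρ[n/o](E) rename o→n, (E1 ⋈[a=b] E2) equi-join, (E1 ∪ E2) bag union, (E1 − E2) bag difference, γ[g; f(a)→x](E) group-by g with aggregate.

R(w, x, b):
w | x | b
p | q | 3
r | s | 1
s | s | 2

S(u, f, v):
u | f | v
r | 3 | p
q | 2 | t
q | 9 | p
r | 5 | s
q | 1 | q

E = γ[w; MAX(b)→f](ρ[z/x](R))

Per-node cardinality:
  R → 3
  ρ[z/x](R) → 3
  γ[w; MAX(b)→f](ρ[z/x](R)) → 3

|E| = 3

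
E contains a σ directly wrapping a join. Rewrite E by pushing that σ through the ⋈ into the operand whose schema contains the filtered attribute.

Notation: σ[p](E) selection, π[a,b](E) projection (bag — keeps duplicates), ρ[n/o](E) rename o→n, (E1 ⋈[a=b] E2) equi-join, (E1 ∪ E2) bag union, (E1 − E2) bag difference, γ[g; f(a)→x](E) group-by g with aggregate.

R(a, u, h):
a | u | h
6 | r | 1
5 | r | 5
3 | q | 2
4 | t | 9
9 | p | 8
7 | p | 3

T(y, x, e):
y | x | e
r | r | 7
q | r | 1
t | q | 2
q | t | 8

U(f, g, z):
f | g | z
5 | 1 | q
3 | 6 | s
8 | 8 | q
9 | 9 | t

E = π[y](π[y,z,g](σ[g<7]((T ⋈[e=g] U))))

σ filters on g, owned by the right side.
E' = π[y](π[y,z,g]((T ⋈[e=g] σ[g<7](U))))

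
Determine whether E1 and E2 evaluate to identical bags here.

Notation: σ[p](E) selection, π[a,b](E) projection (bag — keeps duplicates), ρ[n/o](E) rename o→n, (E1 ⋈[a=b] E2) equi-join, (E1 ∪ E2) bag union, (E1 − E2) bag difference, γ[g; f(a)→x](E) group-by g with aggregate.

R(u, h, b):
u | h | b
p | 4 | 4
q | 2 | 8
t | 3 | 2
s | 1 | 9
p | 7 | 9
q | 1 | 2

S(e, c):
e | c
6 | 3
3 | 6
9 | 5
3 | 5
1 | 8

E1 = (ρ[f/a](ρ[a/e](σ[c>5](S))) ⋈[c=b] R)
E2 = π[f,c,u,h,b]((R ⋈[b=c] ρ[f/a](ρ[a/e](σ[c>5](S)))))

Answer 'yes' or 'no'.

E1 per-node cardinality:
  S → 5
  σ[c>5](S) → 2
  ρ[a/e](σ[c>5](S)) → 2
  ρ[f/a](ρ[a/e](σ[c>5](S))) → 2
  R → 6
  (ρ[f/a](ρ[a/e](σ[c>5](S))) ⋈[c=b] R) → 1
E2 per-node cardinality:
  R → 6
  S → 5
  σ[c>5](S) → 2
  ρ[a/e](σ[c>5](S)) → 2
  ρ[f/a](ρ[a/e](σ[c>5](S))) → 2
  (R ⋈[b=c] ρ[f/a](ρ[a/e](σ[c>5](S)))) → 1
  π[f,c,u,h,b]((R ⋈[b=c] ρ[f/a](ρ[a/e](σ[c>5](S))))) → 1

E1 and E2 produce the same multiset:
f | c | u | h | b
1 | 8 | q | 2 | 8

yes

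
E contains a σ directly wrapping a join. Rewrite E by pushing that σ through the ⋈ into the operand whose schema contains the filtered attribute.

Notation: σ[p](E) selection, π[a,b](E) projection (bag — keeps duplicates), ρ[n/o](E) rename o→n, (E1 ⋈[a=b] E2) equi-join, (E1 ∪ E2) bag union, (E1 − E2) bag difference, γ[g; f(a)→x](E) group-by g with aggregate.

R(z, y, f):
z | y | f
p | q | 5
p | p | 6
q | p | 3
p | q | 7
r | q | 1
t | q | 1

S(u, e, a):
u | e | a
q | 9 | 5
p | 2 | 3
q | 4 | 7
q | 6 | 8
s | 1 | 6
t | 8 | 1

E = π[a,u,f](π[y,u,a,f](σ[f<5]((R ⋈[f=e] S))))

σ filters on f, owned by the left side.
E' = π[a,u,f](π[y,u,a,f]((σ[f<5](R) ⋈[f=e] S)))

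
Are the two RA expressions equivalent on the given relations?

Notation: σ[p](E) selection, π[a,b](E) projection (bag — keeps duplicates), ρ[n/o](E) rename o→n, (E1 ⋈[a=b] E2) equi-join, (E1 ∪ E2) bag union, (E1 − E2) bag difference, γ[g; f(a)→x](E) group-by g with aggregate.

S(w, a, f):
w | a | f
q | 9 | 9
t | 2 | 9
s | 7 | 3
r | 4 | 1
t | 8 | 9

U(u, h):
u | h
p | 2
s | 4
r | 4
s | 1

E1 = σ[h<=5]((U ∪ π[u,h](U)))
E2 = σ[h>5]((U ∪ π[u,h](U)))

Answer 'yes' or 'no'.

E1 stepwise |·|:
  U → 4
  U → 4
  π[u,h](U) → 4
  (U ∪ π[u,h](U)) → 8
  σ[h<=5]((U ∪ π[u,h](U))) → 8
E2 stepwise |·|:
  U → 4
  U → 4
  π[u,h](U) → 4
  (U ∪ π[u,h](U)) → 8
  σ[h>5]((U ∪ π[u,h](U))) → 0

E1 result:
u | h
p | 2
p | 2
r | 4
r | 4
s | 1
s | 1
s | 4
s | 4
E2 result:
u | h
(0 rows)
Witness: ('s', 4) appears 2× in E1 but 0× in E2.

no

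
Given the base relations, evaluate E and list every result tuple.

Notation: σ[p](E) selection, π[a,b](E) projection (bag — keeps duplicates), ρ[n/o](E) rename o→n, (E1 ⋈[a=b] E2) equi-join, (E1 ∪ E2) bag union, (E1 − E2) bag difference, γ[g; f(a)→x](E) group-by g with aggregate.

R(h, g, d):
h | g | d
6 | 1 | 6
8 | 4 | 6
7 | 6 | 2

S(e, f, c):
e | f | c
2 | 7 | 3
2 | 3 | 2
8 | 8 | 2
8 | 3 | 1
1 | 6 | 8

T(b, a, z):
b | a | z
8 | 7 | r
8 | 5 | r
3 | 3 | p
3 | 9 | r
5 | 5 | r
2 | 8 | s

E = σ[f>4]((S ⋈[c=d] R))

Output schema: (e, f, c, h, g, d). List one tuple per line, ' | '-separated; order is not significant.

Per-node cardinality:
  S → 5
  R → 3
  (S ⋈[c=d] R) → 2
  σ[f>4]((S ⋈[c=d] R)) → 1

== RESULT ==
e | f | c | h | g | d
8 | 8 | 2 | 7 | 6 | 2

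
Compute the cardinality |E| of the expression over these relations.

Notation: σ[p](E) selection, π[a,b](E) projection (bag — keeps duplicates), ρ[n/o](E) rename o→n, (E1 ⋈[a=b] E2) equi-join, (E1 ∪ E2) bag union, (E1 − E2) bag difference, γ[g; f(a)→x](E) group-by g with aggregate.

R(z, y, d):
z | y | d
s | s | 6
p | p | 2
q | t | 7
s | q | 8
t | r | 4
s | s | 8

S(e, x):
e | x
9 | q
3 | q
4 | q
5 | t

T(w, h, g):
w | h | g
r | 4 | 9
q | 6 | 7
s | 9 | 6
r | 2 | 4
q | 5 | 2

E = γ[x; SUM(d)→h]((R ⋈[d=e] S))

Subexpression sizes:
  R → 6
  S → 4
  (R ⋈[d=e] S) → 1
  γ[x; SUM(d)→h]((R ⋈[d=e] S)) → 1

|E| = 1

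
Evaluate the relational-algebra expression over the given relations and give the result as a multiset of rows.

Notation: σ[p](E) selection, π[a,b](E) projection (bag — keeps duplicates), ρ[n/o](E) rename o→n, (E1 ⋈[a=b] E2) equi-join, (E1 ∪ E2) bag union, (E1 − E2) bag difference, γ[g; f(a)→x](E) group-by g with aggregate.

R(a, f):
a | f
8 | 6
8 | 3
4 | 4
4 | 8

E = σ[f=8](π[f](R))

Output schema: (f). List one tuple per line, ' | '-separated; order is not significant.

Row counts bottom-up:
  R → 4
  π[f](R) → 4
  σ[f=8](π[f](R)) → 1

== RESULT ==
f
8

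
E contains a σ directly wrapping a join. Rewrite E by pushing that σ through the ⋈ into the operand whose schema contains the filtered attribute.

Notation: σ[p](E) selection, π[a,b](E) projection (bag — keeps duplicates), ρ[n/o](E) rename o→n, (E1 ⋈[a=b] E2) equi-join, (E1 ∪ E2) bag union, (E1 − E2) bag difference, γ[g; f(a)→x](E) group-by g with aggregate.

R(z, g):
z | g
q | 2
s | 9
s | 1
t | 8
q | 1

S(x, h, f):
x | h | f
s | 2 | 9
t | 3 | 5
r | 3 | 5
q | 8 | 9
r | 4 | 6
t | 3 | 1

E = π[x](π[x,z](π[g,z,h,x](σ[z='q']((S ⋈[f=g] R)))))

σ filters on z, owned by the right side.
E' = π[x](π[x,z](π[g,z,h,x]((S ⋈[f=g] σ[z='q'](R)))))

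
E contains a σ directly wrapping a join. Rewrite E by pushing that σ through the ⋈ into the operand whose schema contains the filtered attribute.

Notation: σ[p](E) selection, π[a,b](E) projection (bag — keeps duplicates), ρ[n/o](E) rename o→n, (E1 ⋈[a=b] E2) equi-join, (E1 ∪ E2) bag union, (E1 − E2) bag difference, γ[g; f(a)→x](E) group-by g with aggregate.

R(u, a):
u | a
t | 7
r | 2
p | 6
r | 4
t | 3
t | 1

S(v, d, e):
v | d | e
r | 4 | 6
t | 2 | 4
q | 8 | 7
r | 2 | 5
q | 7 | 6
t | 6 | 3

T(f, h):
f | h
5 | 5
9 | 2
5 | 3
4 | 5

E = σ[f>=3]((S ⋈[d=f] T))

σ filters on f, owned by the right side.
E' = (S ⋈[d=f] σ[f>=3](T))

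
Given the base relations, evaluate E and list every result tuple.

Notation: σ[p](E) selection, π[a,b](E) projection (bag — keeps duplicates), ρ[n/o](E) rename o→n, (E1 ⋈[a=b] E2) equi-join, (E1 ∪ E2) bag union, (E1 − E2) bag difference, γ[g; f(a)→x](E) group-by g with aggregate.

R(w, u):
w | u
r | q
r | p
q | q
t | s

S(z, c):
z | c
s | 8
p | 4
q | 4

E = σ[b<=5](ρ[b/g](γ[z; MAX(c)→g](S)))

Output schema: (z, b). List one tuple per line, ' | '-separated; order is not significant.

Stepwise |·|:
  S → 3
  γ[z; MAX(c)→g](S) → 3
  ρ[b/g](γ[z; MAX(c)→g](S)) → 3
  σ[b<=5](ρ[b/g](γ[z; MAX(c)→g](S))) → 2

== RESULT ==
z | b
p | 4
q | 4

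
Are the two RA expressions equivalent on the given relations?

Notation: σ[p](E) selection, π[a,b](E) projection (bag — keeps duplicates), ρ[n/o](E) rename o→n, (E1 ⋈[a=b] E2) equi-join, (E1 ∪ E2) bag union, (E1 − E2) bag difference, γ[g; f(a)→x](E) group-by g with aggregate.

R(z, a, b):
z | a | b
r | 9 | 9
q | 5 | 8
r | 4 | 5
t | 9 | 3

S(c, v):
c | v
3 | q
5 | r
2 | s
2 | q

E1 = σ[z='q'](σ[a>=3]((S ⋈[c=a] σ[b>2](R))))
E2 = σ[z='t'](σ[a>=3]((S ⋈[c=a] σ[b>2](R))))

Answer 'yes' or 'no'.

E1 stepwise |·|:
  S → 4
  R → 4
  σ[b>2](R) → 4
  (S ⋈[c=a] σ[b>2](R)) → 1
  σ[a>=3]((S ⋈[c=a] σ[b>2](R))) → 1
  σ[z='q'](σ[a>=3]((S ⋈[c=a] σ[b>2](R)))) → 1
E2 stepwise |·|:
  S → 4
  R → 4
  σ[b>2](R) → 4
  (S ⋈[c=a] σ[b>2](R)) → 1
  σ[a>=3]((S ⋈[c=a] σ[b>2](R))) → 1
  σ[z='t'](σ[a>=3]((S ⋈[c=a] σ[b>2](R)))) → 0

E1 result:
c | v | z | a | b
5 | r | q | 5 | 8
E2 result:
c | v | z | a | b
(0 rows)
Witness: (5, 'r', 'q', 5, 8) appears 1× in E1 but 0× in E2.

no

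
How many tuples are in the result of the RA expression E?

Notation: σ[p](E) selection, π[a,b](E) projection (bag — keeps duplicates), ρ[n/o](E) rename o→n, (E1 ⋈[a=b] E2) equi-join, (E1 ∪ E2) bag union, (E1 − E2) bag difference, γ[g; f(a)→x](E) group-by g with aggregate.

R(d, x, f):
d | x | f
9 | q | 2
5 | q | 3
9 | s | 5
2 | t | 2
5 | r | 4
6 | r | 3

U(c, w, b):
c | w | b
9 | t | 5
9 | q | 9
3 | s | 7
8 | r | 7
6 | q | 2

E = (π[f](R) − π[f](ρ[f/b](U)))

Per-node cardinality:
  R → 6
  π[f](R) → 6
  U → 5
  ρ[f/b](U) → 5
  π[f](ρ[f/b](U)) → 5
  (π[f](R) − π[f](ρ[f/b](U))) → 4

|E| = 4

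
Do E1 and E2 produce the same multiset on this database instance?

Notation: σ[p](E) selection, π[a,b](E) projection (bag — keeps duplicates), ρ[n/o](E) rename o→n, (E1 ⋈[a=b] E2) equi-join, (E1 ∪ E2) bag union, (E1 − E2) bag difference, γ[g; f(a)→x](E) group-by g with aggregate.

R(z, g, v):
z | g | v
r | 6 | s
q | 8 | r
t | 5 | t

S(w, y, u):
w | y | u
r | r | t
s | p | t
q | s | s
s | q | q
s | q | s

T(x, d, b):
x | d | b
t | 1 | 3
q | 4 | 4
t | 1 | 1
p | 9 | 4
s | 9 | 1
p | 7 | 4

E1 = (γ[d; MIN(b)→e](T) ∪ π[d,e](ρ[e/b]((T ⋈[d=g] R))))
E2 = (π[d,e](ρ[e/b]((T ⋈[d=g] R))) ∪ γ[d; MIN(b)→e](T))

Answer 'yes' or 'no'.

E1 stepwise |·|:
  T → 6
  γ[d; MIN(b)→e](T) → 4
  T → 6
  R → 3
  (T ⋈[d=g] R) → 0
  ρ[e/b]((T ⋈[d=g] R)) → 0
  π[d,e](ρ[e/b]((T ⋈[d=g] R))) → 0
  (γ[d; MIN(b)→e](T) ∪ π[d,e](ρ[e/b]((T ⋈[d=g] R)))) → 4
E2 stepwise |·|:
  T → 6
  R → 3
  (T ⋈[d=g] R) → 0
  ρ[e/b]((T ⋈[d=g] R)) → 0
  π[d,e](ρ[e/b]((T ⋈[d=g] R))) → 0
  T → 6
  γ[d; MIN(b)→e](T) → 4
  (π[d,e](ρ[e/b]((T ⋈[d=g] R))) ∪ γ[d; MIN(b)→e](T)) → 4

E1 and E2 produce the same multiset:
d | e
1 | 1
4 | 4
7 | 4
9 | 1

yes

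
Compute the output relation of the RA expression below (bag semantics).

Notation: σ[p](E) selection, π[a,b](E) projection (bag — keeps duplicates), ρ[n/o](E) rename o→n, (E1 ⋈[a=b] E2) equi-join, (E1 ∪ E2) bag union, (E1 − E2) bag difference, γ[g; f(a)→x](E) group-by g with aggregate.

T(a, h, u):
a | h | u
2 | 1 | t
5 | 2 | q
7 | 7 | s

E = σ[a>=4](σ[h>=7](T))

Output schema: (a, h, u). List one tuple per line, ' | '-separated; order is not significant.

Per-node cardinality:
  T → 3
  σ[h>=7](T) → 1
  σ[a>=4](σ[h>=7](T)) → 1

== RESULT ==
a | h | u
7 | 7 | s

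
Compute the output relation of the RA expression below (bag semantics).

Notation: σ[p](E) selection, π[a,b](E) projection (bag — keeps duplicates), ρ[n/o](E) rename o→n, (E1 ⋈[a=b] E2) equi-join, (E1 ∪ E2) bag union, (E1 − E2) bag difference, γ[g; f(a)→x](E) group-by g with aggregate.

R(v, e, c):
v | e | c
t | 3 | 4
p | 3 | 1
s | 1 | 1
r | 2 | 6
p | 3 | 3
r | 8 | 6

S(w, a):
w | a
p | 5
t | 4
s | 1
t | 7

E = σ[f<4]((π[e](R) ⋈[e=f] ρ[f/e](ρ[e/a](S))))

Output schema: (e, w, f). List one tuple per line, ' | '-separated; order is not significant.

Stepwise |·|:
  R → 6
  π[e](R) → 6
  S → 4
  ρ[e/a](S) → 4
  ρ[f/e](ρ[e/a](S)) → 4
  (π[e](R) ⋈[e=f] ρ[f/e](ρ[e/a](S))) → 1
  σ[f<4]((π[e](R) ⋈[e=f] ρ[f/e](ρ[e/a](S)))) → 1

== RESULT ==
e | w | f
1 | s | 1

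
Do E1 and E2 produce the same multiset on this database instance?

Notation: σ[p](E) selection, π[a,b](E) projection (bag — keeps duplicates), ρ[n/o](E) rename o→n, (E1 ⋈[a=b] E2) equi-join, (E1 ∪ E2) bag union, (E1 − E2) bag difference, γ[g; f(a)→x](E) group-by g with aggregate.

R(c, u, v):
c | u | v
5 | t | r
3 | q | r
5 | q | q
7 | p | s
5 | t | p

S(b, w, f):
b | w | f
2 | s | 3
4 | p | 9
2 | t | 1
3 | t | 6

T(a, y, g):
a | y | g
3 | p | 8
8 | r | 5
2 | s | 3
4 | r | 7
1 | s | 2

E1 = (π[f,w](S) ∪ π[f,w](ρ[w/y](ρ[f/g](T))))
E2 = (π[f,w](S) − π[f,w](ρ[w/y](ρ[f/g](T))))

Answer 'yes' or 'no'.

E1 subexpression sizes:
  S → 4
  π[f,w](S) → 4
  T → 5
  ρ[f/g](T) → 5
  ρ[w/y](ρ[f/g](T)) → 5
  π[f,w](ρ[w/y](ρ[f/g](T))) → 5
  (π[f,w](S) ∪ π[f,w](ρ[w/y](ρ[f/g](T)))) → 9
E2 subexpression sizes:
  S → 4
  π[f,w](S) → 4
  T → 5
  ρ[f/g](T) → 5
  ρ[w/y](ρ[f/g](T)) → 5
  π[f,w](ρ[w/y](ρ[f/g](T))) → 5
  (π[f,w](S) − π[f,w](ρ[w/y](ρ[f/g](T)))) → 3

E1 result:
f | w
1 | t
2 | s
3 | s
3 | s
5 | r
6 | t
7 | r
8 | p
9 | p
E2 result:
f | w
1 | t
6 | t
9 | p
Witness: (2, 's') appears 1× in E1 but 0× in E2.

no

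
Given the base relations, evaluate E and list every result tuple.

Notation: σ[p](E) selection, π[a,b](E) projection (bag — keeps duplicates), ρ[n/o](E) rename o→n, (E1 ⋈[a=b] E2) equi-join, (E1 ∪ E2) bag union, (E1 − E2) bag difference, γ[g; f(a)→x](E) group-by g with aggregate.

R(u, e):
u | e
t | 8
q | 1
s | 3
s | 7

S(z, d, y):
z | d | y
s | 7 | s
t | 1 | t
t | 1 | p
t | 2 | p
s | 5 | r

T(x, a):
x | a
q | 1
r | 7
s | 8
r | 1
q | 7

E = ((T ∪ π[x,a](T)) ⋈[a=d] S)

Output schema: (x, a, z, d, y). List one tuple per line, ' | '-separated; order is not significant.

Per-node cardinality:
  T → 5
  T → 5
  π[x,a](T) → 5
  (T ∪ π[x,a](T)) → 10
  S → 5
  ((T ∪ π[x,a](T)) ⋈[a=d] S) → 12

== RESULT ==
x | a | z | d | y
q | 1 | t | 1 | p
q | 1 | t | 1 | p
q | 1 | t | 1 | t
q | 1 | t | 1 | t
q | 7 | s | 7 | s
q | 7 | s | 7 | s
r | 1 | t | 1 | p
r | 1 | t | 1 | p
r | 1 | t | 1 | t
r | 1 | t | 1 | t
r | 7 | s | 7 | s
r | 7 | s | 7 | s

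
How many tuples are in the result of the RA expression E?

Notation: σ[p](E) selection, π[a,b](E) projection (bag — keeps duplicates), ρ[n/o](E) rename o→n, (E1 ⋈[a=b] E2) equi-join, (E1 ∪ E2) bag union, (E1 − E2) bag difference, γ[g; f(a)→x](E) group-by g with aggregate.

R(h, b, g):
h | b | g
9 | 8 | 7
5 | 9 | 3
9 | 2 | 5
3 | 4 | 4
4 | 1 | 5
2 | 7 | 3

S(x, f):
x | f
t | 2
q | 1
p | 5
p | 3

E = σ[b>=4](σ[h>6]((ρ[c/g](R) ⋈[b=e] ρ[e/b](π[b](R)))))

Stepwise |·|:
  R → 6
  ρ[c/g](R) → 6
  R → 6
  π[b](R) → 6
  ρ[e/b](π[b](R)) → 6
  (ρ[c/g](R) ⋈[b=e] ρ[e/b](π[b](R))) → 6
  σ[h>6]((ρ[c/g](R) ⋈[b=e] ρ[e/b](π[b](R)))) → 2
  σ[b>=4](σ[h>6]((ρ[c/g](R) ⋈[b=e] ρ[e/b](π[b](R))))) → 1

|E| = 1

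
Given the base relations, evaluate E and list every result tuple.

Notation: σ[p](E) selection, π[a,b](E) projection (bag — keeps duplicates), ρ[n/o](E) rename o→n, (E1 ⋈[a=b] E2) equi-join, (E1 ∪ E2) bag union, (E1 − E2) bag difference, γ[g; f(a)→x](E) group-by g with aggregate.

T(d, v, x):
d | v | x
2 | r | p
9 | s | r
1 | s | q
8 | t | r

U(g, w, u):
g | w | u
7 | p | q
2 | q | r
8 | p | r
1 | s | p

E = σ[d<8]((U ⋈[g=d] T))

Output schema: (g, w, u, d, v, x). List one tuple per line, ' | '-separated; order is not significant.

Subexpression sizes:
  U → 4
  T → 4
  (U ⋈[g=d] T) → 3
  σ[d<8]((U ⋈[g=d] T)) → 2

== RESULT ==
g | w | u | d | v | x
1 | s | p | 1 | s | q
2 | q | r | 2 | r | p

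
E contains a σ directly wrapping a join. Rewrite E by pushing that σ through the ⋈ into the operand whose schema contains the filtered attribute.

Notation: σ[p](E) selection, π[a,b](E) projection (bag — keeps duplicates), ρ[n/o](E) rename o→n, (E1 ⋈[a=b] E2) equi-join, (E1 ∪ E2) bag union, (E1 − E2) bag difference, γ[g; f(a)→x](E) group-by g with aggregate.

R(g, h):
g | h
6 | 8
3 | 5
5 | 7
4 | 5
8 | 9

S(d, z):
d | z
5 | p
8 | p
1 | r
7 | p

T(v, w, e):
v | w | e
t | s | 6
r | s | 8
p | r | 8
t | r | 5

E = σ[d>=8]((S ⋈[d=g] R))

σ filters on d, owned by the left side.
E' = (σ[d>=8](S) ⋈[d=g] R)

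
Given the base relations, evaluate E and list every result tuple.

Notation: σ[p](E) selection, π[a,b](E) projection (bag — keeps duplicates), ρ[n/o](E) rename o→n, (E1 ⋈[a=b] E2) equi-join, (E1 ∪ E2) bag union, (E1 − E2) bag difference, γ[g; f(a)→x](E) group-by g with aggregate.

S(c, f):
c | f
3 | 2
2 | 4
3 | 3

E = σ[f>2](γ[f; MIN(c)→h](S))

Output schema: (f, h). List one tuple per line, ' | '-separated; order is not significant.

Subexpression sizes:
  S → 3
  γ[f; MIN(c)→h](S) → 3
  σ[f>2](γ[f; MIN(c)→h](S)) → 2

== RESULT ==
f | h
3 | 3
4 | 2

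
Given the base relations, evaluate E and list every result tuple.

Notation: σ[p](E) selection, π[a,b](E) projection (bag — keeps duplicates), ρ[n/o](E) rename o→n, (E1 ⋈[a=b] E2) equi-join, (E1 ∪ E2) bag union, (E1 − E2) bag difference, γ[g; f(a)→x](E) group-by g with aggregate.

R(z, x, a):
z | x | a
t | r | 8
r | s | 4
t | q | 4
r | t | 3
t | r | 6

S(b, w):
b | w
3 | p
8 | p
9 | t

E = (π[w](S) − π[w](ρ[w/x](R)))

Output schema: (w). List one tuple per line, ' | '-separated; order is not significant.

Subexpression sizes:
  S → 3
  π[w](S) → 3
  R → 5
  ρ[w/x](R) → 5
  π[w](ρ[w/x](R)) → 5
  (π[w](S) − π[w](ρ[w/x](R))) → 2

== RESULT ==
w
p
p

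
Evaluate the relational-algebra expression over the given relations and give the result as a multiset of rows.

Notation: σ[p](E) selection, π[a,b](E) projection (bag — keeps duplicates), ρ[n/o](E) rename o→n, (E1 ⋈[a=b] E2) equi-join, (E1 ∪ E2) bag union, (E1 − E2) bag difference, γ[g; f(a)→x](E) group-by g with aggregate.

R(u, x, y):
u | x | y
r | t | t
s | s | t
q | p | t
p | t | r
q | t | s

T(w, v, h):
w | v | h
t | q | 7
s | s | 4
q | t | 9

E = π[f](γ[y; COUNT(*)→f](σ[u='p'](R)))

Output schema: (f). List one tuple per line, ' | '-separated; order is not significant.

Row counts bottom-up:
  R → 5
  σ[u='p'](R) → 1
  γ[y; COUNT(*)→f](σ[u='p'](R)) → 1
  π[f](γ[y; COUNT(*)→f](σ[u='p'](R))) → 1

== RESULT ==
f
1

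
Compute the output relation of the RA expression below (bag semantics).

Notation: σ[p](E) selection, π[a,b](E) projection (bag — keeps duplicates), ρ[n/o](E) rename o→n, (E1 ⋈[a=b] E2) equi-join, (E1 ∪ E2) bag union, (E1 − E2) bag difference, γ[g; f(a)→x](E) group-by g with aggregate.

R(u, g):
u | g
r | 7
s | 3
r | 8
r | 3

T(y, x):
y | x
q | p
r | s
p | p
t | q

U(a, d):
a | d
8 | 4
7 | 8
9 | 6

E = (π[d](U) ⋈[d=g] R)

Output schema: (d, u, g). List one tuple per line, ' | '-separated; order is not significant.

Per-node cardinality:
  U → 3
  π[d](U) → 3
  R → 4
  (π[d](U) ⋈[d=g] R) → 1

== RESULT ==
d | u | g
8 | r | 8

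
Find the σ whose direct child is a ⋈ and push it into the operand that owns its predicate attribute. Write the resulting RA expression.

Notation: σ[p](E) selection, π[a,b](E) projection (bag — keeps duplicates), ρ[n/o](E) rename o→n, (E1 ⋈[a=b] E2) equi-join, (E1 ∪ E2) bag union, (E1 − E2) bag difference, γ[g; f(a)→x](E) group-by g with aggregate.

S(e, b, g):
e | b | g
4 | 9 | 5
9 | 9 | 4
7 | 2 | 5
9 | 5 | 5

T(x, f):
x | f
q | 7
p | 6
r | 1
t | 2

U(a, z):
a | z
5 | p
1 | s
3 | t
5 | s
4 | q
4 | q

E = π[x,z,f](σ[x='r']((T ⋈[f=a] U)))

σ filters on x, owned by the left side.
E' = π[x,z,f]((σ[x='r'](T) ⋈[f=a] U))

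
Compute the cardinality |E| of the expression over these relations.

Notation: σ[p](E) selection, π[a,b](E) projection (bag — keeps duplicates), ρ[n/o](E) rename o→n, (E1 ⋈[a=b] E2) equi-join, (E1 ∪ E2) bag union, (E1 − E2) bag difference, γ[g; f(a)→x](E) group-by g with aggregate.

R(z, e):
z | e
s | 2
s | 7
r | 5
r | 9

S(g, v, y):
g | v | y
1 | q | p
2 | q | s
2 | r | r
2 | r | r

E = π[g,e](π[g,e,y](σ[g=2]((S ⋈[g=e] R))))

Stepwise |·|:
  S → 4
  R → 4
  (S ⋈[g=e] R) → 3
  σ[g=2]((S ⋈[g=e] R)) → 3
  π[g,e,y](σ[g=2]((S ⋈[g=e] R))) → 3
  π[g,e](π[g,e,y](σ[g=2]((S ⋈[g=e] R)))) → 3

|E| = 3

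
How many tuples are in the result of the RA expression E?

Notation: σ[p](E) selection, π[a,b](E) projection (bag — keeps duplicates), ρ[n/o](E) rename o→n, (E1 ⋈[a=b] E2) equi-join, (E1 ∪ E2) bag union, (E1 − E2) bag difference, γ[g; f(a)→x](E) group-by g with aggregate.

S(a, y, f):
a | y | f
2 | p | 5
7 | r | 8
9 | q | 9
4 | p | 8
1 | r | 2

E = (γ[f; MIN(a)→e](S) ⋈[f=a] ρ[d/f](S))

Per-node cardinality:
  S → 5
  γ[f; MIN(a)→e](S) → 4
  S → 5
  ρ[d/f](S) → 5
  (γ[f; MIN(a)→e](S) ⋈[f=a] ρ[d/f](S)) → 2

|E| = 2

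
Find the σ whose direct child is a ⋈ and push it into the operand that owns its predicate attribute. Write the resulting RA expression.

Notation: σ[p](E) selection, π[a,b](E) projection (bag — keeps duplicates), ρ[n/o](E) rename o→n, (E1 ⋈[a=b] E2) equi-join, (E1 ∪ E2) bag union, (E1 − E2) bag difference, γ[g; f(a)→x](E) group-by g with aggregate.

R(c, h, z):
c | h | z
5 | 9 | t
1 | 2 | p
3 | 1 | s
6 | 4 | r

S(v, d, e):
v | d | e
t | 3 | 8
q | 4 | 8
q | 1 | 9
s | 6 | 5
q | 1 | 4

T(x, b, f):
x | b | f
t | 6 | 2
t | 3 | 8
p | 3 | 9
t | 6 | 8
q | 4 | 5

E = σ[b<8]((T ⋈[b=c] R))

σ filters on b, owned by the left side.
E' = (σ[b<8](T) ⋈[b=c] R)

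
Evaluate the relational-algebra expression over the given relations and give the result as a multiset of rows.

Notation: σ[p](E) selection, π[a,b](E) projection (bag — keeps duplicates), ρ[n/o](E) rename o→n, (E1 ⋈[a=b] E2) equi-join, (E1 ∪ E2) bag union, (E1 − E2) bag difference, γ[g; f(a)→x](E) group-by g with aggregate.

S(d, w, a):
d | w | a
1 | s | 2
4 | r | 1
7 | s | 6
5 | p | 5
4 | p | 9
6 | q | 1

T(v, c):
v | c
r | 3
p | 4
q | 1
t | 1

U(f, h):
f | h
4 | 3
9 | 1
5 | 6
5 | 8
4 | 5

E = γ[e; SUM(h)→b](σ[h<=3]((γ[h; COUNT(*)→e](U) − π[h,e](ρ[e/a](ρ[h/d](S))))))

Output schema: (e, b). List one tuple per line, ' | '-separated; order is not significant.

Subexpression sizes:
  U → 5
  γ[h; COUNT(*)→e](U) → 5
  S → 6
  ρ[h/d](S) → 6
  ρ[e/a](ρ[h/d](S)) → 6
  π[h,e](ρ[e/a](ρ[h/d](S))) → 6
  (γ[h; COUNT(*)→e](U) − π[h,e](ρ[e/a](ρ[h/d](S)))) → 4
  σ[h<=3]((γ[h; COUNT(*)→e](U) − π[h,e](ρ[e/a](ρ[h/d](S))))) → 2
  γ[e; SUM(h)→b](σ[h<=3]((γ[h; COUNT(*)→e](U) − π[h,e](ρ[e/a](ρ[h/d](S)))))) → 1

== RESULT ==
e | b
1 | 4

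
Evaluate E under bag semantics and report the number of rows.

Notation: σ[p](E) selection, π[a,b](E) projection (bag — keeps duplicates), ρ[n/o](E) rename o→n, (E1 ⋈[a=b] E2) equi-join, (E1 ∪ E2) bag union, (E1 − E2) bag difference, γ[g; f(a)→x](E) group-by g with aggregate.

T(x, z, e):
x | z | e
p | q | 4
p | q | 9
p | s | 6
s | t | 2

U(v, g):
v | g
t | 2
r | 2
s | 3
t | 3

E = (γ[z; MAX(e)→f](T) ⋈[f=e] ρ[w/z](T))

Per-node cardinality:
  T → 4
  γ[z; MAX(e)→f](T) → 3
  T → 4
  ρ[w/z](T) → 4
  (γ[z; MAX(e)→f](T) ⋈[f=e] ρ[w/z](T)) → 3

|E| = 3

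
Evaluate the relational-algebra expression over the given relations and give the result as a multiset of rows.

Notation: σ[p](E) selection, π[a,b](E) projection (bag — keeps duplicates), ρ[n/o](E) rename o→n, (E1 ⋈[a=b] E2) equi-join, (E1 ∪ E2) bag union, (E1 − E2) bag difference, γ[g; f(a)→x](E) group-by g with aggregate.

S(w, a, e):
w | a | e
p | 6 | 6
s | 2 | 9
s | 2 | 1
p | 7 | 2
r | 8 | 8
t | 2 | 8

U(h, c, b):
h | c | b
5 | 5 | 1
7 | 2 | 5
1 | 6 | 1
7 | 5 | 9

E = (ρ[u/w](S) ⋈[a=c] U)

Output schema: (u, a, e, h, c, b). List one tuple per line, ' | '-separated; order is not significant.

Row counts bottom-up:
  S → 6
  ρ[u/w](S) → 6
  U → 4
  (ρ[u/w](S) ⋈[a=c] U) → 4

== RESULT ==
u | a | e | h | c | b
p | 6 | 6 | 1 | 6 | 1
s | 2 | 1 | 7 | 2 | 5
s | 2 | 9 | 7 | 2 | 5
t | 2 | 8 | 7 | 2 | 5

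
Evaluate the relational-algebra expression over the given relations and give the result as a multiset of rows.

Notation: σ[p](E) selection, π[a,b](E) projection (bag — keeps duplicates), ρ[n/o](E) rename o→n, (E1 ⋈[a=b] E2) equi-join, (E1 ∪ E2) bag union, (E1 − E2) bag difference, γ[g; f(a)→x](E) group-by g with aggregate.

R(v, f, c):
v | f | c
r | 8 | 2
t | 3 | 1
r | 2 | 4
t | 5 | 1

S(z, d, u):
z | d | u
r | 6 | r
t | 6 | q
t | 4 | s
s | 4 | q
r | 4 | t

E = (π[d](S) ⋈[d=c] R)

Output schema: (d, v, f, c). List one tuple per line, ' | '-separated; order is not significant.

Subexpression sizes:
  S → 5
  π[d](S) → 5
  R → 4
  (π[d](S) ⋈[d=c] R) → 3

== RESULT ==
d | v | f | c
4 | r | 2 | 4
4 | r | 2 | 4
4 | r | 2 | 4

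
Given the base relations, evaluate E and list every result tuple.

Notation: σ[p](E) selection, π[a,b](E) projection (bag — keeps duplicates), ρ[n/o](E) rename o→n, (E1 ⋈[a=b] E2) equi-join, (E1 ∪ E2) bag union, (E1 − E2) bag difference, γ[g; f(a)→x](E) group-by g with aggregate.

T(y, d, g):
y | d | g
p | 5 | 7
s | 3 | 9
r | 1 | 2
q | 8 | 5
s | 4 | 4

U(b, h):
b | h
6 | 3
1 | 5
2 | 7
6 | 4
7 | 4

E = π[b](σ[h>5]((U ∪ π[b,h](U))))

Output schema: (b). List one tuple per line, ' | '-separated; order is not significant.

Stepwise |·|:
  U → 5
  U → 5
  π[b,h](U) → 5
  (U ∪ π[b,h](U)) → 10
  σ[h>5]((U ∪ π[b,h](U))) → 2
  π[b](σ[h>5]((U ∪ π[b,h](U)))) → 2

== RESULT ==
b
2
2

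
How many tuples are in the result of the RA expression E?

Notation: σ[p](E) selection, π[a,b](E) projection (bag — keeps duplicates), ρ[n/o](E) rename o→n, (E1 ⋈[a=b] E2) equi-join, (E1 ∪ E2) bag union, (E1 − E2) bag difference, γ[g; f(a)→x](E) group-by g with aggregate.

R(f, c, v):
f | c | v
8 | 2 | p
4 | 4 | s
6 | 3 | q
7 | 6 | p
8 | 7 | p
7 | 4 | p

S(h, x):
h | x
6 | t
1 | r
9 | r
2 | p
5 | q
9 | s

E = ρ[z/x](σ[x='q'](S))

Row counts bottom-up:
  S → 6
  σ[x='q'](S) → 1
  ρ[z/x](σ[x='q'](S)) → 1

|E| = 1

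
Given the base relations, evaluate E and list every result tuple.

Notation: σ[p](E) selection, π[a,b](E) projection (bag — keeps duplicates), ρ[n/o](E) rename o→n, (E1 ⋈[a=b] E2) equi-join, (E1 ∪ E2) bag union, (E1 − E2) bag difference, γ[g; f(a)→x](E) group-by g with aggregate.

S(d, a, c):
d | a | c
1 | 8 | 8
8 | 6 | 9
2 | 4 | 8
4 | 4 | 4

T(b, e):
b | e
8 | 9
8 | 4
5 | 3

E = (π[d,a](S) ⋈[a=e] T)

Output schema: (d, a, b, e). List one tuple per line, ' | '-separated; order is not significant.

Row counts bottom-up:
  S → 4
  π[d,a](S) → 4
  T → 3
  (π[d,a](S) ⋈[a=e] T) → 2

== RESULT ==
d | a | b | e
2 | 4 | 8 | 4
4 | 4 | 8 | 4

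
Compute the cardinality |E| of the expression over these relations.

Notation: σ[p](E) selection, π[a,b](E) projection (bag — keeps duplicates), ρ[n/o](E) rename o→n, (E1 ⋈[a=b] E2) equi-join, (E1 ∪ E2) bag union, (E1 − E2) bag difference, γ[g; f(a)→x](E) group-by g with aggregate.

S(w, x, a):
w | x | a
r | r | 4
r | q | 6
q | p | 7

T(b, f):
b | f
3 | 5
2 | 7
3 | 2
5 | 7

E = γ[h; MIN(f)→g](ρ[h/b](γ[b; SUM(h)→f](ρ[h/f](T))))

Stepwise |·|:
  T → 4
  ρ[h/f](T) → 4
  γ[b; SUM(h)→f](ρ[h/f](T)) → 3
  ρ[h/b](γ[b; SUM(h)→f](ρ[h/f](T))) → 3
  γ[h; MIN(f)→g](ρ[h/b](γ[b; SUM(h)→f](ρ[h/f](T)))) → 3

|E| = 3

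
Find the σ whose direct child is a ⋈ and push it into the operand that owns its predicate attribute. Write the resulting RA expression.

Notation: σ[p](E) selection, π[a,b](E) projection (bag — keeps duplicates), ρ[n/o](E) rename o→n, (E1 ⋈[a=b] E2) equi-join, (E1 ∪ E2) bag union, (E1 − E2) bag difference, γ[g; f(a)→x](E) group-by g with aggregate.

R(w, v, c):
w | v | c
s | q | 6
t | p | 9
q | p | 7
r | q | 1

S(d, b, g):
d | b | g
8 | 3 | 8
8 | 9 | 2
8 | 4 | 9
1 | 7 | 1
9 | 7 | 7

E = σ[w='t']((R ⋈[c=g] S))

σ filters on w, owned by the left side.
E' = (σ[w='t'](R) ⋈[c=g] S)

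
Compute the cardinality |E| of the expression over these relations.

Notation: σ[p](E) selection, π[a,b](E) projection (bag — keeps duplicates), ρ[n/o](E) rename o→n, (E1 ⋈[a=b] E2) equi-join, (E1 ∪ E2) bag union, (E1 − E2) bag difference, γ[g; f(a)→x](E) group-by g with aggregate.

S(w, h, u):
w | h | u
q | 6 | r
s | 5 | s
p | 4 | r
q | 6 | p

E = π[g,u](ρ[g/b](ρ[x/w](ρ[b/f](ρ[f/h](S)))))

Subexpression sizes:
  S → 4
  ρ[f/h](S) → 4
  ρ[b/f](ρ[f/h](S)) → 4
  ρ[x/w](ρ[b/f](ρ[f/h](S))) → 4
  ρ[g/b](ρ[x/w](ρ[b/f](ρ[f/h](S)))) → 4
  π[g,u](ρ[g/b](ρ[x/w](ρ[b/f](ρ[f/h](S))))) → 4

|E| = 4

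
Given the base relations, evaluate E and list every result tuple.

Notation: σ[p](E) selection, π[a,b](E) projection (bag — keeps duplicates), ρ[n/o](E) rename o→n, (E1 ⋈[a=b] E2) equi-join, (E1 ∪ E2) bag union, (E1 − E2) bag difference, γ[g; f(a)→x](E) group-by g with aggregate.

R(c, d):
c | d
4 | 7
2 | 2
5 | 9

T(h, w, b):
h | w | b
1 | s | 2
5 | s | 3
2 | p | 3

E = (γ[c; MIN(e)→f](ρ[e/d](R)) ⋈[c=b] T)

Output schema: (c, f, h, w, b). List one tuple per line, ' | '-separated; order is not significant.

Stepwise |·|:
  R → 3
  ρ[e/d](R) → 3
  γ[c; MIN(e)→f](ρ[e/d](R)) → 3
  T → 3
  (γ[c; MIN(e)→f](ρ[e/d](R)) ⋈[c=b] T) → 1

== RESULT ==
c | f | h | w | b
2 | 2 | 1 | s | 2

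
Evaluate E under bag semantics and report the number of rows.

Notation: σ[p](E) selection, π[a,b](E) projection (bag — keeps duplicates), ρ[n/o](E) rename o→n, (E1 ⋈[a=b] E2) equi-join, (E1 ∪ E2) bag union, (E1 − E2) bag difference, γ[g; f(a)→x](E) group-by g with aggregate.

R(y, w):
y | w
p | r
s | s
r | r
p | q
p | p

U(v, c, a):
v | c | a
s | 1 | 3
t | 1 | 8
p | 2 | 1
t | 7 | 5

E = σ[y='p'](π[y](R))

Per-node cardinality:
  R → 5
  π[y](R) → 5
  σ[y='p'](π[y](R)) → 3

|E| = 3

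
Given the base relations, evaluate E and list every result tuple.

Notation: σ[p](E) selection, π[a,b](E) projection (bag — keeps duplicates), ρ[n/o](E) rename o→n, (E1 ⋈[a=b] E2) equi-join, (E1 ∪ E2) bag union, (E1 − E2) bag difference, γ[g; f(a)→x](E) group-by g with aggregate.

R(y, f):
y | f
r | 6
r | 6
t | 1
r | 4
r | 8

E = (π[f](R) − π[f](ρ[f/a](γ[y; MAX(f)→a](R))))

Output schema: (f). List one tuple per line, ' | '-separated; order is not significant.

Row counts bottom-up:
  R → 5
  π[f](R) → 5
  R → 5
  γ[y; MAX(f)→a](R) → 2
  ρ[f/a](γ[y; MAX(f)→a](R)) → 2
  π[f](ρ[f/a](γ[y; MAX(f)→a](R))) → 2
  (π[f](R) − π[f](ρ[f/a](γ[y; MAX(f)→a](R)))) → 3

== RESULT ==
f
4
6
6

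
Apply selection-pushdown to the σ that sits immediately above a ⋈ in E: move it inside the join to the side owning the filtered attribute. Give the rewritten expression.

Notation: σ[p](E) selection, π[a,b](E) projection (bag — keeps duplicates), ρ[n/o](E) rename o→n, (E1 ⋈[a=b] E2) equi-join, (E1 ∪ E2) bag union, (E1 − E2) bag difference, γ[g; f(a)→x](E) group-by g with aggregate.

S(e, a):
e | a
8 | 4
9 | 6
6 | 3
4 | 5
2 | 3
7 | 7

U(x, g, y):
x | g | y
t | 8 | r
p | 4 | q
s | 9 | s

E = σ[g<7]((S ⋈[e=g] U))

σ filters on g, owned by the right side.
E' = (S ⋈[e=g] σ[g<7](U))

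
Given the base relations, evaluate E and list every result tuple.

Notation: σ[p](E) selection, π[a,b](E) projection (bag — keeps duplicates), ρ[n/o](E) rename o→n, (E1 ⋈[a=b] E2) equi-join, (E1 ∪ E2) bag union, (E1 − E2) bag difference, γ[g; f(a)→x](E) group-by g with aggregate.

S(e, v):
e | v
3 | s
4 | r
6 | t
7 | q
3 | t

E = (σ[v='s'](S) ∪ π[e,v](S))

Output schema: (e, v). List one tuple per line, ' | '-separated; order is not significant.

Per-node cardinality:
  S → 5
  σ[v='s'](S) → 1
  S → 5
  π[e,v](S) → 5
  (σ[v='s'](S) ∪ π[e,v](S)) → 6

== RESULT ==
e | v
3 | s
3 | s
3 | t
4 | r
6 | t
7 | q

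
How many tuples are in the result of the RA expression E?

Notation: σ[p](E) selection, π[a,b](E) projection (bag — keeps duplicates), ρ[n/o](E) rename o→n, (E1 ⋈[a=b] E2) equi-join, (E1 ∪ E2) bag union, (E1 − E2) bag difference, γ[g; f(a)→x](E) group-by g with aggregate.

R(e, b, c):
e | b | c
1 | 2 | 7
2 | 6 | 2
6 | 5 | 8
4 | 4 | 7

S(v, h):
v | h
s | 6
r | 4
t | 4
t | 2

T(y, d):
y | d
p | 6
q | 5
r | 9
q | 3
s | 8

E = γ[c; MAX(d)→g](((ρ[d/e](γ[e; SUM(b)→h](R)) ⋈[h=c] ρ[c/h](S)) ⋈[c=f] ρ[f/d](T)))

Stepwise |·|:
  R → 4
  γ[e; SUM(b)→h](R) → 4
  ρ[d/e](γ[e; SUM(b)→h](R)) → 4
  S → 4
  ρ[c/h](S) → 4
  (ρ[d/e](γ[e; SUM(b)→h](R)) ⋈[h=c] ρ[c/h](S)) → 4
  T → 5
  ρ[f/d](T) → 5
  ((ρ[d/e](γ[e; SUM(b)→h](R)) ⋈[h=c] ρ[c/h](S)) ⋈[c=f] ρ[f/d](T)) → 1
  γ[c; MAX(d)→g](((ρ[d/e](γ[e; SUM(b)→h](R)) ⋈[h=c] ρ[c/h](S)) ⋈[c=f] ρ[f/d](T))) → 1

|E| = 1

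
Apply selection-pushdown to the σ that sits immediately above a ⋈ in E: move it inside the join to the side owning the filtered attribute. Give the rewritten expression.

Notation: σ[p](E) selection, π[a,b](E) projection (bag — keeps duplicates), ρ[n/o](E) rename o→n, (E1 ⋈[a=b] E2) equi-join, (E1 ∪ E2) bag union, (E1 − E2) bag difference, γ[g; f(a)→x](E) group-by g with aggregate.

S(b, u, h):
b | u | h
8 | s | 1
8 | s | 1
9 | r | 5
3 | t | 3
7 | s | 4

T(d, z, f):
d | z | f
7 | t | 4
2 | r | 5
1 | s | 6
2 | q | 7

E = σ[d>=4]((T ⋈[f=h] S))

σ filters on d, owned by the left side.
E' = (σ[d>=4](T) ⋈[f=h] S)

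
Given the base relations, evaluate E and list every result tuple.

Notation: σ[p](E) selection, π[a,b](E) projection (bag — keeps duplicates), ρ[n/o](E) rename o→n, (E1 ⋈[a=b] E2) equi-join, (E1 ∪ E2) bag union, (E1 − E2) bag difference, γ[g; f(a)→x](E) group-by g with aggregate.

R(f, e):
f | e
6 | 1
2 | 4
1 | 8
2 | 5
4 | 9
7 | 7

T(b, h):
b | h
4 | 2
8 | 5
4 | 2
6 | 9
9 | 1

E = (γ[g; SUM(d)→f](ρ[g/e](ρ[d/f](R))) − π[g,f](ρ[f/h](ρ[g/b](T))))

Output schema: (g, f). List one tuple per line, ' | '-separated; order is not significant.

Per-node cardinality:
  R → 6
  ρ[d/f](R) → 6
  ρ[g/e](ρ[d/f](R)) → 6
  γ[g; SUM(d)→f](ρ[g/e](ρ[d/f](R))) → 6
  T → 5
  ρ[g/b](T) → 5
  ρ[f/h](ρ[g/b](T)) → 5
  π[g,f](ρ[f/h](ρ[g/b](T))) → 5
  (γ[g; SUM(d)→f](ρ[g/e](ρ[d/f](R))) − π[g,f](ρ[f/h](ρ[g/b](T)))) → 5

== RESULT ==
g | f
1 | 6
5 | 2
7 | 7
8 | 1
9 | 4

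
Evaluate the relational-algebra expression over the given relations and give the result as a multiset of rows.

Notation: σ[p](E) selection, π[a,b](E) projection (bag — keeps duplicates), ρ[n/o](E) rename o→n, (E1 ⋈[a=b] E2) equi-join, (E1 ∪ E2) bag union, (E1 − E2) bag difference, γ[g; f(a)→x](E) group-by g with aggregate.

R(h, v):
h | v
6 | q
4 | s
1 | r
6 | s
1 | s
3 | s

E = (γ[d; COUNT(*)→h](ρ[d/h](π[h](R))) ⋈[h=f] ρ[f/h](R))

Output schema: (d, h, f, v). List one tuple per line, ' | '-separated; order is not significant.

Row counts bottom-up:
  R → 6
  π[h](R) → 6
  ρ[d/h](π[h](R)) → 6
  γ[d; COUNT(*)→h](ρ[d/h](π[h](R))) → 4
  R → 6
  ρ[f/h](R) → 6
  (γ[d; COUNT(*)→h](ρ[d/h](π[h](R))) ⋈[h=f] ρ[f/h](R)) → 4

== RESULT ==
d | h | f | v
3 | 1 | 1 | r
3 | 1 | 1 | s
4 | 1 | 1 | r
4 | 1 | 1 | s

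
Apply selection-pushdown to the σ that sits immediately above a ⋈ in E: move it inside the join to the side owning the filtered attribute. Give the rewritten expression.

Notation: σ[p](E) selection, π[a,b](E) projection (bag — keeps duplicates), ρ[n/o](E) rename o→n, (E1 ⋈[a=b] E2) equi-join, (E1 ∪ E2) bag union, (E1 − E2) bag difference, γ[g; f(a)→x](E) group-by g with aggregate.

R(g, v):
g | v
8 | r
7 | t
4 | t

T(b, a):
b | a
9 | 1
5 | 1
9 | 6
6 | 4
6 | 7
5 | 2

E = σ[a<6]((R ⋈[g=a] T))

σ filters on a, owned by the right side.
E' = (R ⋈[g=a] σ[a<6](T))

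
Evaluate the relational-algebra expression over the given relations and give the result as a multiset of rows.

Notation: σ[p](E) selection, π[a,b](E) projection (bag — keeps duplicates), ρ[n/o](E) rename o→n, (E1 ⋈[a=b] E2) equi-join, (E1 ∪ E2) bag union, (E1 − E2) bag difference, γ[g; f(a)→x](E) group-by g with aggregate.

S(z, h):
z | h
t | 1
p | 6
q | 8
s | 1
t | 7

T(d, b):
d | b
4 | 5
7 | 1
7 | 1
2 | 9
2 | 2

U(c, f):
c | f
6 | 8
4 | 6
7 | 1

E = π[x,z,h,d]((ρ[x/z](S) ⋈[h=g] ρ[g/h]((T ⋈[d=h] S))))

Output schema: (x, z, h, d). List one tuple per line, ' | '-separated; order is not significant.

Stepwise |·|:
  S → 5
  ρ[x/z](S) → 5
  T → 5
  S → 5
  (T ⋈[d=h] S) → 2
  ρ[g/h]((T ⋈[d=h] S)) → 2
  (ρ[x/z](S) ⋈[h=g] ρ[g/h]((T ⋈[d=h] S))) → 2
  π[x,z,h,d]((ρ[x/z](S) ⋈[h=g] ρ[g/h]((T ⋈[d=h] S)))) → 2

== RESULT ==
x | z | h | d
t | t | 7 | 7
t | t | 7 | 7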